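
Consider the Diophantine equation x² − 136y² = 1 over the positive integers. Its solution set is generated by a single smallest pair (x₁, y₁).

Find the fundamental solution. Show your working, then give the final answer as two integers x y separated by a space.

35 3

√136 → a₀=11, period (1,1,1,22); ℓ=4 even so k=3
step 0: (11, 1)  from 11·(1,0) + (0,1)
…
step 2: (23, 2)  from 1·(12,1) + (11,1)
step 3: (35, 3)  from 1·(23,2) + (12,1)
(x₁, y₁) = (35, 3);  35² − 136·3² = 1 ✓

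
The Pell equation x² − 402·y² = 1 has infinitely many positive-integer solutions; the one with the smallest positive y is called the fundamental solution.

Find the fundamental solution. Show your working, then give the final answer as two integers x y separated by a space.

d=402: √d = [20; 20,40] (ℓ=2, even), read p_1/q_1
a_0=20:  p_0=20·1+0=20,  q_0=20·0+1=1
a_1=20:  p_1=20·20+1=401,  q_1=20·1+0=20
→ (401, 20).  Check: 401²=160801, 402·20²=160800, difference 1.

401 20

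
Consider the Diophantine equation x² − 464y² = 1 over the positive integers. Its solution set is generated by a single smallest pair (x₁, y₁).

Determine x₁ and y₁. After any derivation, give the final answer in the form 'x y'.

√464 → a₀=21, period (1,1,5,1,1,1,5,1,1,42); ℓ=10 even so k=9
i=0: a=21 ⇒ p=21, q=1
i=1: a=1 ⇒ p=22, q=1
i=2: a=1 ⇒ p=43, q=2
i=3: a=5 ⇒ p=237, q=11
i=4: a=1 ⇒ p=280, q=13
i=5: a=1 ⇒ p=517, q=24
i=6: a=1 ⇒ p=797, q=37
i=7: a=5 ⇒ p=4502, q=209
i=8: a=1 ⇒ p=5299, q=246
i=9: a=1 ⇒ p=9801, q=455
fundamental: x₁=9801, y₁=455  (since 96059601 − 464·207025 = 1)

9801 455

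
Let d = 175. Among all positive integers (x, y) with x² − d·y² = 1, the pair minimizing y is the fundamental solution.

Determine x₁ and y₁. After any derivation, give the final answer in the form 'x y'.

2024 153

[13; 4,2,1,2,4,26] for √175; ℓ=6 ⇒ convergent index 5
k=0  a_k=13  p_k/q_k = 13/1
…
k=4  a_k=2  p_k/q_k = 463/35
k=5  a_k=4  p_k/q_k = 2024/153
→ (2024, 153).  Check: 2024²=4096576, 175·153²=4096575, difference 1.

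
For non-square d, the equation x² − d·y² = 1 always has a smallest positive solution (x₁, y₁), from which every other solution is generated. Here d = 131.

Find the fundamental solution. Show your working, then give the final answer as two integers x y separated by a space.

√131 → a₀=11, period (2,4,11,4,2,22); ℓ=6 even so k=5
step 0: (11, 1)  from 11·(1,0) + (0,1)
…
step 4: (4727, 413)  from 4·(1156,101) + (103,9)
step 5: (10610, 927)  from 2·(4727,413) + (1156,101)
fundamental: x₁=10610, y₁=927  (since 112572100 − 131·859329 = 1)

10610 927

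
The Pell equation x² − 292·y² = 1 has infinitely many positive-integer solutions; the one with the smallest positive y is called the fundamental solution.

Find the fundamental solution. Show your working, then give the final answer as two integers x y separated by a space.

2281249 133500

[17; 11,2,1,3,8,3,1,2,11,34] for √292; ℓ=10 ⇒ convergent index 9
a_0=17:  p_0=17·1+0=17,  q_0=17·0+1=1
a_1=11:  p_1=11·17+1=188,  q_1=11·1+0=11
a_2=2:  p_2=2·188+17=393,  q_2=2·11+1=23
a_3=1:  p_3=1·393+188=581,  q_3=1·23+11=34
…
a_6=3:  p_6=3·17669+2136=55143,  q_6=3·1034+125=3227
…
a_8=2:  p_8=2·72812+55143=200767,  q_8=2·4261+3227=11749
a_9=11:  p_9=11·200767+72812=2281249,  q_9=11·11749+4261=133500
(x₁, y₁) = (2281249, 133500);  2281249² − 292·133500² = 1 ✓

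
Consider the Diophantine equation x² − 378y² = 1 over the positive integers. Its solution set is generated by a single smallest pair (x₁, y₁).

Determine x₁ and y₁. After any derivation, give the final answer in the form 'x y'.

8749 450

[19; 2,3,1,4,1,3,2,38] for √378; ℓ=8 ⇒ convergent index 7
i=0: a=19 ⇒ p=19, q=1
i=1: a=2 ⇒ p=39, q=2
…
i=5: a=1 ⇒ p=1011, q=52
i=6: a=3 ⇒ p=3869, q=199
i=7: a=2 ⇒ p=8749, q=450
fundamental: x₁=8749, y₁=450  (since 76545001 − 378·202500 = 1)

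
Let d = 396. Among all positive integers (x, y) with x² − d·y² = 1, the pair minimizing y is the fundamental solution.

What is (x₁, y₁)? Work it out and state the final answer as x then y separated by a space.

199 10

√396 → a₀=19, period (1,8,1,38); ℓ=4 even so k=3
k=0  a_k=19  p_k/q_k = 19/1
…
k=2  a_k=8  p_k/q_k = 179/9
k=3  a_k=1  p_k/q_k = 199/10
fundamental: x₁=199, y₁=10  (since 39601 − 396·100 = 1)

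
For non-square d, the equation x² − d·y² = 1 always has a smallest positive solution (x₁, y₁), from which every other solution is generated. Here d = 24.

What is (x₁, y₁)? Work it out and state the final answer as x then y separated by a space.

5 1

[4; 1,8] for √24; ℓ=2 ⇒ convergent index 1
i=0: a=4 ⇒ p=4, q=1
i=1: a=1 ⇒ p=5, q=1
(x₁, y₁) = (5, 1);  5² − 24·1² = 1 ✓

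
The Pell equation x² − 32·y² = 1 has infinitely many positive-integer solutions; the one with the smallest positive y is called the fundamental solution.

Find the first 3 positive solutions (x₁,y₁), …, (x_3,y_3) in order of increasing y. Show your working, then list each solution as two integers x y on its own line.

17 3
577 102
19601 3465

√32 = [5; 1,1,1,10, …], period ℓ=4 (even) → k=3
i=0: a=5 ⇒ p=5, q=1
…
i=2: a=1 ⇒ p=11, q=2
i=3: a=1 ⇒ p=17, q=3
fundamental: x₁=17, y₁=3  (since 289 − 32·9 = 1)
n=2: (17,3)∘(17,3) = (17·17+32·3·3, 17·3+3·17) = (577,102)
n=3: (577,102)∘(17,3) = (17·577+32·3·102, 17·102+3·577) = (19601,3465)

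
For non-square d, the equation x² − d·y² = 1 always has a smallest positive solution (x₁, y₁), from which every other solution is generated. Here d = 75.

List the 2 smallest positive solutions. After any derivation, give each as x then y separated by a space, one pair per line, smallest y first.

√75 = [8; 1,1,1,16, …], period ℓ=4 (even) → k=3
step 0: (8, 1)  from 8·(1,0) + (0,1)
…
step 2: (17, 2)  from 1·(9,1) + (8,1)
step 3: (26, 3)  from 1·(17,2) + (9,1)
(x₁, y₁) = (26, 3);  26² − 75·3² = 1 ✓
(26+3√75)^2 = 1351 + 156√75

26 3
1351 156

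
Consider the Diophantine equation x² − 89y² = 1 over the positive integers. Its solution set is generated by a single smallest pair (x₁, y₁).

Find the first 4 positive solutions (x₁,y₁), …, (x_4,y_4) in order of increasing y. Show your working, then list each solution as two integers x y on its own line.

500001 53000
500002000001 53000106000
500003000004500001 53000212000159000
500004000010000008000001 53000318000530000212000

[9; 2,3,3,2,18] for √89; ℓ=5 ⇒ convergent index 9
a_0=9:  p_0=9·1+0=9,  q_0=9·0+1=1
a_1=2:  p_1=2·9+1=19,  q_1=2·1+0=2
a_2=3:  p_2=3·19+9=66,  q_2=3·2+1=7
a_3=3:  p_3=3·66+19=217,  q_3=3·7+2=23
a_4=2:  p_4=2·217+66=500,  q_4=2·23+7=53
a_5=18:  p_5=18·500+217=9217,  q_5=18·53+23=977
a_6=2:  p_6=2·9217+500=18934,  q_6=2·977+53=2007
a_7=3:  p_7=3·18934+9217=66019,  q_7=3·2007+977=6998
a_8=3:  p_8=3·66019+18934=216991,  q_8=3·6998+2007=23001
a_9=2:  p_9=2·216991+66019=500001,  q_9=2·23001+6998=53000
(x₁, y₁) = (500001, 53000);  500001² − 89·53000² = 1 ✓
k=2:  x_2 = 500001·500001+89·53000·53000 = 500002000001,  y_2 = 500001·53000+53000·500001 = 53000106000
k=3:  x_3 = 500001·500002000001+89·53000·53000106000 = 500003000004500001,  y_3 = 500001·53000106000+53000·500002000001 = 53000212000159000
k=4:  x_4 = 500001·500003000004500001+89·53000·53000212000159000 = 500004000010000008000001,  y_4 = 500001·53000212000159000+53000·500003000004500001 = 53000318000530000212000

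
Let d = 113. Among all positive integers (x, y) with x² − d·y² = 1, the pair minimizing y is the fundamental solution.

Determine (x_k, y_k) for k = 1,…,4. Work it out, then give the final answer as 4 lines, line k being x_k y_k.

√113 = [10; 1,1,1,2,2,1,1,1,20, …], period ℓ=9 (odd) → k=17
k=0  a_k=10  p_k/q_k = 10/1
…
k=7  a_k=1  p_k/q_k = 489/46
k=8  a_k=1  p_k/q_k = 776/73
…
k=11  a_k=1  p_k/q_k = 32794/3085
…
k=16  a_k=1  p_k/q_k = 758918/71393
k=17  a_k=1  p_k/q_k = 1204353/113296
→ (1204353, 113296).  Check: 1204353²=1450466148609, 113·113296²=1450466148608, difference 1.
k=2:  x_2 = 1204353·1204353+113·113296·113296 = 2900932297217,  y_2 = 1204353·113296+113296·1204353 = 272896754976
k=3:  x_3 = 1204353·2900932297217+113·113296·272896754976 = 6987493029899166849,  y_3 = 1204353·272896754976+113296·2900932297217 = 657328051091107760
k=4:  x_4 = 1204353·6987493029899166849+113·113296·657328051091107760 = 16830816386073401651890177,  y_4 = 1204353·657328051091107760+113296·6987493029899166849 = 1583310020631184911403584

1204353 113296
2900932297217 272896754976
6987493029899166849 657328051091107760
16830816386073401651890177 1583310020631184911403584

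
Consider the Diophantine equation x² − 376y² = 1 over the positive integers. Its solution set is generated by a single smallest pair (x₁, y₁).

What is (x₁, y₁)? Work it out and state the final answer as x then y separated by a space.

[19; 2,1,1,3,1,…,1,2,38] for √376; ℓ=16 ⇒ convergent index 15
a_0=19:  p_0=19·1+0=19,  q_0=19·0+1=1
…
a_3=1:  p_3=1·58+39=97,  q_3=1·3+2=5
…
a_7=2:  p_7=2·1241+446=2928,  q_7=2·64+23=151
…
a_9=2:  p_9=2·12953+2928=28834,  q_9=2·668+151=1487
…
a_12=3:  p_12=3·99455+70621=368986,  q_12=3·5129+3642=19029
…
a_14=1:  p_14=1·468441+368986=837427,  q_14=1·24158+19029=43187
a_15=2:  p_15=2·837427+468441=2143295,  q_15=2·43187+24158=110532
→ (2143295, 110532).  Check: 2143295²=4593713457025, 376·110532²=4593713457024, difference 1.

2143295 110532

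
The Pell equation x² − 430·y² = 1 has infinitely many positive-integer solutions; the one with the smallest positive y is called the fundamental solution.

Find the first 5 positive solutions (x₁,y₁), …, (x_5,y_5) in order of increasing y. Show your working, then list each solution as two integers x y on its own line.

[20; 1,2,1,3,1,…,2,1,40] for √430; ℓ=14 ⇒ convergent index 13
i=0: a=20 ⇒ p=20, q=1
…
i=3: a=1 ⇒ p=83, q=4
…
i=5: a=1 ⇒ p=394, q=19
i=6: a=6 ⇒ p=2675, q=129
i=7: a=8 ⇒ p=21794, q=1051
i=8: a=6 ⇒ p=133439, q=6435
i=9: a=1 ⇒ p=155233, q=7486
…
i=11: a=1 ⇒ p=754371, q=36379
i=12: a=2 ⇒ p=2107880, q=101651
i=13: a=1 ⇒ p=2862251, q=138030
→ (2862251, 138030).  Check: 2862251²=8192480787001, 430·138030²=8192480787000, difference 1.
(x_2, y_2) = (2862251·2862251 + 430·138030·138030, 2862251·138030 + 138030·2862251) = (16384961574001, 790153011060)
(x_3, y_3) = (2862251·16384961574001 + 430·138030·790153011060, 2862251·790153011060 + 138030·16384961574001) = (93795745300289010251, 4523232492118854090)
(x_4, y_4) = (2862251·93795745300289010251 + 430·138030·4523232492118854090, 2862251·4523232492118854090 + 138030·93795745300289010251) = (536933931562978654798296001, 25893253447598574322902120)
(x_5, y_5) = (2862251·536933931562978654798296001 + 430·138030·25893253447598574322902120, 2862251·25893253447598574322902120 + 138030·536933931562978654798296001) = (3073679365100040639604854765306251, 148225981147280410676109712890150)

2862251 138030
16384961574001 790153011060
93795745300289010251 4523232492118854090
536933931562978654798296001 25893253447598574322902120
3073679365100040639604854765306251 148225981147280410676109712890150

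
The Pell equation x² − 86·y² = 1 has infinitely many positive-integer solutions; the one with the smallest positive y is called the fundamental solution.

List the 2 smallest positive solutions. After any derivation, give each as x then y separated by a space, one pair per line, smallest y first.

√86 → a₀=9, period (3,1,1,1,8,1,1,1,3,18); ℓ=10 even so k=9
k=0  a_k=9  p_k/q_k = 9/1
…
k=2  a_k=1  p_k/q_k = 37/4
k=3  a_k=1  p_k/q_k = 65/7
k=4  a_k=1  p_k/q_k = 102/11
…
k=6  a_k=1  p_k/q_k = 983/106
k=7  a_k=1  p_k/q_k = 1864/201
k=8  a_k=1  p_k/q_k = 2847/307
k=9  a_k=3  p_k/q_k = 10405/1122
(x₁, y₁) = (10405, 1122);  10405² − 86·1122² = 1 ✓
n=2: (10405,1122)∘(10405,1122) = (10405·10405+86·1122·1122, 10405·1122+1122·10405) = (216528049,23348820)

10405 1122
216528049 23348820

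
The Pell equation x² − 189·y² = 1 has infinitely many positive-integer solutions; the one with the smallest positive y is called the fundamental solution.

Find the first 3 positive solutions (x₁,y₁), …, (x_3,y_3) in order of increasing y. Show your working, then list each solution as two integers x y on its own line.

√189 → a₀=13, period (1,2,1,26); ℓ=4 even so k=3
a_0=13:  p_0=13·1+0=13,  q_0=13·0+1=1
a_1=1:  p_1=1·13+1=14,  q_1=1·1+0=1
a_2=2:  p_2=2·14+13=41,  q_2=2·1+1=3
a_3=1:  p_3=1·41+14=55,  q_3=1·3+1=4
fundamental: x₁=55, y₁=4  (since 3025 − 189·16 = 1)
k=2:  x_2 = 55·55+189·4·4 = 6049,  y_2 = 55·4+4·55 = 440
k=3:  x_3 = 55·6049+189·4·440 = 665335,  y_3 = 55·440+4·6049 = 48396

55 4
6049 440
665335 48396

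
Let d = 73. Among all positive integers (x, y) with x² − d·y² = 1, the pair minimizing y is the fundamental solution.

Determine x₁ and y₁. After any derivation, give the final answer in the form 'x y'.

√73 = [8; 1,1,5,5,1,1,16, …], period ℓ=7 (odd) → k=13
k=0  a_k=8  p_k/q_k = 8/1
…
k=12  a_k=1  p_k/q_k = 1241008/145249
k=13  a_k=1  p_k/q_k = 2281249/267000
(x₁, y₁) = (2281249, 267000);  2281249² − 73·267000² = 1 ✓

2281249 267000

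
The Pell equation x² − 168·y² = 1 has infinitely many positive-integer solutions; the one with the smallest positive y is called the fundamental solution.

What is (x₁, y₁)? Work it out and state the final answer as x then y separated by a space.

13 1

√168 = [12; 1,24, …], period ℓ=2 (even) → k=1
step 0: (12, 1)  from 12·(1,0) + (0,1)
step 1: (13, 1)  from 1·(12,1) + (1,0)
fundamental: x₁=13, y₁=1  (since 169 − 168·1 = 1)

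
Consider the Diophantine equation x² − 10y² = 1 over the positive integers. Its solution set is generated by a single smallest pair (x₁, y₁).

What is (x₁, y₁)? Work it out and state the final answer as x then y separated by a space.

√10 = [3; 6, …], period ℓ=1 (odd) → k=1
k=0  a_k=3  p_k/q_k = 3/1
k=1  a_k=6  p_k/q_k = 19/6
→ (19, 6).  Check: 19²=361, 10·6²=360, difference 1.

19 6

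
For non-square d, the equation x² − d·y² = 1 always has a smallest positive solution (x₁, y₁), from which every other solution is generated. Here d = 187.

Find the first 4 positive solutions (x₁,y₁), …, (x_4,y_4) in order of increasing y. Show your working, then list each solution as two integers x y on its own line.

[13; 1,2,13,2,1,26] for √187; ℓ=6 ⇒ convergent index 5
k=0  a_k=13  p_k/q_k = 13/1
k=1  a_k=1  p_k/q_k = 14/1
…
k=3  a_k=13  p_k/q_k = 547/40
k=4  a_k=2  p_k/q_k = 1135/83
k=5  a_k=1  p_k/q_k = 1682/123
fundamental: x₁=1682, y₁=123  (since 2829124 − 187·15129 = 1)
n=2: (1682,123)∘(1682,123) = (1682·1682+187·123·123, 1682·123+123·1682) = (5658247,413772)
n=3: (5658247,413772)∘(1682,123) = (1682·5658247+187·123·413772, 1682·413772+123·5658247) = (19034341226,1391928885)
n=4: (19034341226,1391928885)∘(1682,123) = (1682·19034341226+187·123·1391928885, 1682·1391928885+123·19034341226) = (64031518226017,4682448355368)

1682 123
5658247 413772
19034341226 1391928885
64031518226017 4682448355368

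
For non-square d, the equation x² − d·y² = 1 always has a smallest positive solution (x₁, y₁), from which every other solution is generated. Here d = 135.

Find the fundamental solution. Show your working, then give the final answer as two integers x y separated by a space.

244 21

d=135: √d = [11; 1,1,1,1,1,1,1,22] (ℓ=8, even), read p_7/q_7
i=0: a=11 ⇒ p=11, q=1
i=1: a=1 ⇒ p=12, q=1
…
i=4: a=1 ⇒ p=58, q=5
i=5: a=1 ⇒ p=93, q=8
i=6: a=1 ⇒ p=151, q=13
i=7: a=1 ⇒ p=244, q=21
→ (244, 21).  Check: 244²=59536, 135·21²=59535, difference 1.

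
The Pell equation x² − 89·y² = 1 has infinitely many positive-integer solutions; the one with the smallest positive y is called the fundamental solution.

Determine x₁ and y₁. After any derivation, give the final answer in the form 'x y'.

500001 53000

√89 = [9; 2,3,3,2,18, …], period ℓ=5 (odd) → k=9
a_0=9:  p_0=9·1+0=9,  q_0=9·0+1=1
a_1=2:  p_1=2·9+1=19,  q_1=2·1+0=2
a_2=3:  p_2=3·19+9=66,  q_2=3·2+1=7
a_3=3:  p_3=3·66+19=217,  q_3=3·7+2=23
a_4=2:  p_4=2·217+66=500,  q_4=2·23+7=53
a_5=18:  p_5=18·500+217=9217,  q_5=18·53+23=977
a_6=2:  p_6=2·9217+500=18934,  q_6=2·977+53=2007
a_7=3:  p_7=3·18934+9217=66019,  q_7=3·2007+977=6998
a_8=3:  p_8=3·66019+18934=216991,  q_8=3·6998+2007=23001
a_9=2:  p_9=2·216991+66019=500001,  q_9=2·23001+6998=53000
fundamental: x₁=500001, y₁=53000  (since 250001000001 − 89·2809000000 = 1)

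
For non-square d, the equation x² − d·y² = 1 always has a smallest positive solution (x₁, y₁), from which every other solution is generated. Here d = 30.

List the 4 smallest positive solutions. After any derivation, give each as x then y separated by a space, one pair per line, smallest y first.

d=30: √d = [5; 2,10] (ℓ=2, even), read p_1/q_1
step 0: (5, 1)  from 5·(1,0) + (0,1)
step 1: (11, 2)  from 2·(5,1) + (1,0)
fundamental: x₁=11, y₁=2  (since 121 − 30·4 = 1)
k=2:  x_2 = 11·11+30·2·2 = 241,  y_2 = 11·2+2·11 = 44
k=3:  x_3 = 11·241+30·2·44 = 5291,  y_3 = 11·44+2·241 = 966
k=4:  x_4 = 11·5291+30·2·966 = 116161,  y_4 = 11·966+2·5291 = 21208

11 2
241 44
5291 966
116161 21208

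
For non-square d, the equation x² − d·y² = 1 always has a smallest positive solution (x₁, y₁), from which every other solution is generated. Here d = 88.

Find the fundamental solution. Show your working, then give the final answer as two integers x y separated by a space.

197 21

[9; 2,1,1,1,2,18] for √88; ℓ=6 ⇒ convergent index 5
k=0  a_k=9  p_k/q_k = 9/1
k=1  a_k=2  p_k/q_k = 19/2
k=2  a_k=1  p_k/q_k = 28/3
k=3  a_k=1  p_k/q_k = 47/5
k=4  a_k=1  p_k/q_k = 75/8
k=5  a_k=2  p_k/q_k = 197/21
fundamental: x₁=197, y₁=21  (since 38809 − 88·441 = 1)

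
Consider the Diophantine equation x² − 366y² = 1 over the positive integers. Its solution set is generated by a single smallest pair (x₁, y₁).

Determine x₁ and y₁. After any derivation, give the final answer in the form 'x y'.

907925 47458

[19; 7,1,1,1,2,12,2,1,1,1,7,38] for √366; ℓ=12 ⇒ convergent index 11
step 0: (19, 1)  from 19·(1,0) + (0,1)
…
step 2: (153, 8)  from 1·(134,7) + (19,1)
…
step 4: (440, 23)  from 1·(287,15) + (153,8)
…
step 10: (119053, 6223)  from 1·(74554,3897) + (44499,2326)
step 11: (907925, 47458)  from 7·(119053,6223) + (74554,3897)
(x₁, y₁) = (907925, 47458);  907925² − 366·47458² = 1 ✓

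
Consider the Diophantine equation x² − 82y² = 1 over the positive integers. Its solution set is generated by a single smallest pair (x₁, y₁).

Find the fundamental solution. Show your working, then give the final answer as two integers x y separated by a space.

163 18

√82 → a₀=9, period (18); ℓ=1 odd so k=1
k=0  a_k=9  p_k/q_k = 9/1
k=1  a_k=18  p_k/q_k = 163/18
(x₁, y₁) = (163, 18);  163² − 82·18² = 1 ✓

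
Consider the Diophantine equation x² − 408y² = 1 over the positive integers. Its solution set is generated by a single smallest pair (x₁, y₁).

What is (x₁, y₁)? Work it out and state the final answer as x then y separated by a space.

[20; 5,40] for √408; ℓ=2 ⇒ convergent index 1
i=0: a=20 ⇒ p=20, q=1
i=1: a=5 ⇒ p=101, q=5
fundamental: x₁=101, y₁=5  (since 10201 − 408·25 = 1)

101 5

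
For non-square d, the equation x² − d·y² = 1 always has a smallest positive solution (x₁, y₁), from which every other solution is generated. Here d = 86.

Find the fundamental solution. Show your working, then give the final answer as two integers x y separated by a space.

√86 = [9; 3,1,1,1,8,1,1,1,3,18, …], period ℓ=10 (even) → k=9
k=0  a_k=9  p_k/q_k = 9/1
k=1  a_k=3  p_k/q_k = 28/3
…
k=4  a_k=1  p_k/q_k = 102/11
…
k=6  a_k=1  p_k/q_k = 983/106
k=7  a_k=1  p_k/q_k = 1864/201
k=8  a_k=1  p_k/q_k = 2847/307
k=9  a_k=3  p_k/q_k = 10405/1122
→ (10405, 1122).  Check: 10405²=108264025, 86·1122²=108264024, difference 1.

10405 1122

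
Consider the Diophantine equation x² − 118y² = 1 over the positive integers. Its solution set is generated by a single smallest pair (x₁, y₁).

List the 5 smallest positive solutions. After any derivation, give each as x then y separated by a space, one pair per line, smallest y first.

[10; 1,6,3,2,10,2,3,6,1,20] for √118; ℓ=10 ⇒ convergent index 9
a_0=10:  p_0=10·1+0=10,  q_0=10·0+1=1
a_1=1:  p_1=1·10+1=11,  q_1=1·1+0=1
a_2=6:  p_2=6·11+10=76,  q_2=6·1+1=7
…
a_4=2:  p_4=2·239+76=554,  q_4=2·22+7=51
…
a_7=3:  p_7=3·12112+5779=42115,  q_7=3·1115+532=3877
a_8=6:  p_8=6·42115+12112=264802,  q_8=6·3877+1115=24377
a_9=1:  p_9=1·264802+42115=306917,  q_9=1·24377+3877=28254
→ (306917, 28254).  Check: 306917²=94198044889, 118·28254²=94198044888, difference 1.
k=2:  x_2 = 306917·306917+118·28254·28254 = 188396089777,  y_2 = 306917·28254+28254·306917 = 17343265836
k=3:  x_3 = 306917·188396089777+118·28254·17343265836 = 115643925371868101,  y_3 = 306917·17343265836+28254·188396089777 = 10645886241146970
k=4:  x_4 = 306917·115643925371868101+118·28254·10645886241146970 = 70986173286526887819457,  y_4 = 306917·10645886241146970+28254·115643925371868101 = 6534806934930865917144
k=5:  x_5 = 306917·70986173286526887819457+118·28254·6534806934930865917144 = 43573726693046301732396700037,  y_5 = 306917·6534806934930865917144+28254·70986173286526887819457 = 4011286680085707263143023126

306917 28254
188396089777 17343265836
115643925371868101 10645886241146970
70986173286526887819457 6534806934930865917144
43573726693046301732396700037 4011286680085707263143023126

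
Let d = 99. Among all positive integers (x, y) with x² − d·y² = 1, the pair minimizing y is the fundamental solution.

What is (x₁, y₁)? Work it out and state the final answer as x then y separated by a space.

10 1

d=99: √d = [9; 1,18] (ℓ=2, even), read p_1/q_1
k=0  a_k=9  p_k/q_k = 9/1
k=1  a_k=1  p_k/q_k = 10/1
(x₁, y₁) = (10, 1);  10² − 99·1² = 1 ✓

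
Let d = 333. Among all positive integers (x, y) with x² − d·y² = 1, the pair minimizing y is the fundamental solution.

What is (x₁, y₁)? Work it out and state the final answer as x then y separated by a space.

73 4

[18; 4,36] for √333; ℓ=2 ⇒ convergent index 1
i=0: a=18 ⇒ p=18, q=1
i=1: a=4 ⇒ p=73, q=4
→ (73, 4).  Check: 73²=5329, 333·4²=5328, difference 1.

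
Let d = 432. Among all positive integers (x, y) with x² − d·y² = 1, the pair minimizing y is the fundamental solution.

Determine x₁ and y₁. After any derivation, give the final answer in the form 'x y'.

[20; 1,3,1,1,1,3,1,40] for √432; ℓ=8 ⇒ convergent index 7
k=0  a_k=20  p_k/q_k = 20/1
k=1  a_k=1  p_k/q_k = 21/1
…
k=6  a_k=3  p_k/q_k = 1060/51
k=7  a_k=1  p_k/q_k = 1351/65
→ (1351, 65).  Check: 1351²=1825201, 432·65²=1825200, difference 1.

1351 65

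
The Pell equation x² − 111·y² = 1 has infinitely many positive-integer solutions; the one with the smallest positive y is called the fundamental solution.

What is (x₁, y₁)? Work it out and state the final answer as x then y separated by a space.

√111 = [10; 1,1,6,1,1,20, …], period ℓ=6 (even) → k=5
a_0=10:  p_0=10·1+0=10,  q_0=10·0+1=1
a_1=1:  p_1=1·10+1=11,  q_1=1·1+0=1
a_2=1:  p_2=1·11+10=21,  q_2=1·1+1=2
…
a_4=1:  p_4=1·137+21=158,  q_4=1·13+2=15
a_5=1:  p_5=1·158+137=295,  q_5=1·15+13=28
fundamental: x₁=295, y₁=28  (since 87025 − 111·784 = 1)

295 28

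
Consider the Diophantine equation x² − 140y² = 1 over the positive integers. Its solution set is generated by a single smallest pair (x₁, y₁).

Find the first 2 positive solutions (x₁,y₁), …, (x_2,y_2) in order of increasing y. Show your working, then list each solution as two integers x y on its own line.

[11; 1,4,1,22] for √140; ℓ=4 ⇒ convergent index 3
k=0  a_k=11  p_k/q_k = 11/1
…
k=2  a_k=4  p_k/q_k = 59/5
k=3  a_k=1  p_k/q_k = 71/6
(x₁, y₁) = (71, 6);  71² − 140·6² = 1 ✓
k=2:  x_2 = 71·71+140·6·6 = 10081,  y_2 = 71·6+6·71 = 852

71 6
10081 852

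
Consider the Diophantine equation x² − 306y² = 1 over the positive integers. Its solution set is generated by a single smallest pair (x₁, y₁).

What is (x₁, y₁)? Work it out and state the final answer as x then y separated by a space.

35 2

√306 = [17; 2,34, …], period ℓ=2 (even) → k=1
k=0  a_k=17  p_k/q_k = 17/1
k=1  a_k=2  p_k/q_k = 35/2
(x₁, y₁) = (35, 2);  35² − 306·2² = 1 ✓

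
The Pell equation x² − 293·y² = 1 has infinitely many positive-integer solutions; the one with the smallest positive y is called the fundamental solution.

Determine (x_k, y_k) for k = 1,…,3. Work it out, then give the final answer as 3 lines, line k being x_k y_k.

√293 → a₀=17, period (8,1,1,8,34); ℓ=5 odd so k=9
k=0  a_k=17  p_k/q_k = 17/1
…
k=3  a_k=1  p_k/q_k = 291/17
k=4  a_k=8  p_k/q_k = 2482/145
k=5  a_k=34  p_k/q_k = 84679/4947
k=6  a_k=8  p_k/q_k = 679914/39721
k=7  a_k=1  p_k/q_k = 764593/44668
k=8  a_k=1  p_k/q_k = 1444507/84389
k=9  a_k=8  p_k/q_k = 12320649/719780
fundamental: x₁=12320649, y₁=719780  (since 151798391781201 − 293·518083248400 = 1)
n=2: (12320649,719780)∘(12320649,719780) = (12320649·12320649+293·719780·719780, 12320649·719780+719780·12320649) = (303596783562401,17736313474440)
n=3: (303596783562401,17736313474440)∘(12320649,719780) = (12320649·303596783562401+293·719780·17736313474440, 12320649·17736313474440+719780·303596783562401) = (7481018815602612315849,437045785745090703340)

12320649 719780
303596783562401 17736313474440
7481018815602612315849 437045785745090703340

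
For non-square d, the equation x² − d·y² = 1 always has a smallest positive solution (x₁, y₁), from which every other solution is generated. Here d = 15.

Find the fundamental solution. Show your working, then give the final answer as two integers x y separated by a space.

[3; 1,6] for √15; ℓ=2 ⇒ convergent index 1
i=0: a=3 ⇒ p=3, q=1
i=1: a=1 ⇒ p=4, q=1
(x₁, y₁) = (4, 1);  4² − 15·1² = 1 ✓

4 1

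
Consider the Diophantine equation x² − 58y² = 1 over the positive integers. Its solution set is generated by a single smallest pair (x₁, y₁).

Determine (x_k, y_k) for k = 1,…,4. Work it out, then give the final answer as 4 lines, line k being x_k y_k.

√58 = [7; 1,1,1,1,1,1,14, …], period ℓ=7 (odd) → k=13
a_0=7:  p_0=7·1+0=7,  q_0=7·0+1=1
…
a_4=1:  p_4=1·23+15=38,  q_4=1·3+2=5
…
a_10=1:  p_10=1·2993+1546=4539,  q_10=1·393+203=596
a_11=1:  p_11=1·4539+2993=7532,  q_11=1·596+393=989
a_12=1:  p_12=1·7532+4539=12071,  q_12=1·989+596=1585
a_13=1:  p_13=1·12071+7532=19603,  q_13=1·1585+989=2574
fundamental: x₁=19603, y₁=2574  (since 384277609 − 58·6625476 = 1)
(x_2, y_2) = (19603·19603 + 58·2574·2574, 19603·2574 + 2574·19603) = (768555217, 100916244)
(x_3, y_3) = (19603·768555217 + 58·2574·100916244, 19603·100916244 + 2574·768555217) = (30131975818099, 3956522259690)
(x_4, y_4) = (19603·30131975818099 + 58·2574·3956522259690, 19603·3956522259690 + 2574·30131975818099) = (1181354243155834177, 155119411612489896)

19603 2574
768555217 100916244
30131975818099 3956522259690
1181354243155834177 155119411612489896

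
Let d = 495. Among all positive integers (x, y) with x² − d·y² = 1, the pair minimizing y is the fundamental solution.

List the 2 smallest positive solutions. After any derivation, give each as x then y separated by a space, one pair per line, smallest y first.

[22; 4,44] for √495; ℓ=2 ⇒ convergent index 1
i=0: a=22 ⇒ p=22, q=1
i=1: a=4 ⇒ p=89, q=4
fundamental: x₁=89, y₁=4  (since 7921 − 495·16 = 1)
n=2: (89,4)∘(89,4) = (89·89+495·4·4, 89·4+4·89) = (15841,712)

89 4
15841 712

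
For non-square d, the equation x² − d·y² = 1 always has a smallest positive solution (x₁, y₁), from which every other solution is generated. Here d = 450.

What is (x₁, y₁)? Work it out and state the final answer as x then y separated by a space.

19601 924

[21; 4,1,2,4,2,1,4,42] for √450; ℓ=8 ⇒ convergent index 7
i=0: a=21 ⇒ p=21, q=1
…
i=4: a=4 ⇒ p=1294, q=61
…
i=6: a=1 ⇒ p=4179, q=197
i=7: a=4 ⇒ p=19601, q=924
(x₁, y₁) = (19601, 924);  19601² − 450·924² = 1 ✓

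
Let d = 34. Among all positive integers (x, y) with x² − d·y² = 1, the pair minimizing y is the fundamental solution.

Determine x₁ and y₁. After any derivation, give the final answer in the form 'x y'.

35 6

d=34: √d = [5; 1,4,1,10] (ℓ=4, even), read p_3/q_3
step 0: (5, 1)  from 5·(1,0) + (0,1)
…
step 2: (29, 5)  from 4·(6,1) + (5,1)
step 3: (35, 6)  from 1·(29,5) + (6,1)
→ (35, 6).  Check: 35²=1225, 34·6²=1224, difference 1.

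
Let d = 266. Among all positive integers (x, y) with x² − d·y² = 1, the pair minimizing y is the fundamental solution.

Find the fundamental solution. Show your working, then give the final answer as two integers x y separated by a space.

√266 = [16; 3,4,3,32, …], period ℓ=4 (even) → k=3
i=0: a=16 ⇒ p=16, q=1
i=1: a=3 ⇒ p=49, q=3
i=2: a=4 ⇒ p=212, q=13
i=3: a=3 ⇒ p=685, q=42
fundamental: x₁=685, y₁=42  (since 469225 − 266·1764 = 1)

685 42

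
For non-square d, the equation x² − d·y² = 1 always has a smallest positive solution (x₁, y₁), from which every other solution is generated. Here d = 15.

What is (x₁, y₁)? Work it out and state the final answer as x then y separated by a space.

[3; 1,6] for √15; ℓ=2 ⇒ convergent index 1
step 0: (3, 1)  from 3·(1,0) + (0,1)
step 1: (4, 1)  from 1·(3,1) + (1,0)
→ (4, 1).  Check: 4²=16, 15·1²=15, difference 1.

4 1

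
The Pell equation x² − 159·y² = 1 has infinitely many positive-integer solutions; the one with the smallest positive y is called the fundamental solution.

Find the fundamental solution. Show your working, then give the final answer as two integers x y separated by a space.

√159 = [12; 1,1,1,1,3,1,1,1,1,24, …], period ℓ=10 (even) → k=9
a_0=12:  p_0=12·1+0=12,  q_0=12·0+1=1
…
a_3=1:  p_3=1·25+13=38,  q_3=1·2+1=3
a_4=1:  p_4=1·38+25=63,  q_4=1·3+2=5
a_5=3:  p_5=3·63+38=227,  q_5=3·5+3=18
…
a_7=1:  p_7=1·290+227=517,  q_7=1·23+18=41
a_8=1:  p_8=1·517+290=807,  q_8=1·41+23=64
a_9=1:  p_9=1·807+517=1324,  q_9=1·64+41=105
fundamental: x₁=1324, y₁=105  (since 1752976 − 159·11025 = 1)

1324 105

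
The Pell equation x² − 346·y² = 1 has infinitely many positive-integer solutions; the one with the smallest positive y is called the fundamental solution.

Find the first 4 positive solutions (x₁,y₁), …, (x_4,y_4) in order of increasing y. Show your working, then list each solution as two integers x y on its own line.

17299 930
598510801 32176140
20707276675699 1113230090790
716430357827323201 38515534648976280

[18; 1,1,1,1,36] for √346; ℓ=5 ⇒ convergent index 9
a_0=18:  p_0=18·1+0=18,  q_0=18·0+1=1
a_1=1:  p_1=1·18+1=19,  q_1=1·1+0=1
a_2=1:  p_2=1·19+18=37,  q_2=1·1+1=2
a_3=1:  p_3=1·37+19=56,  q_3=1·2+1=3
a_4=1:  p_4=1·56+37=93,  q_4=1·3+2=5
a_5=36:  p_5=36·93+56=3404,  q_5=36·5+3=183
a_6=1:  p_6=1·3404+93=3497,  q_6=1·183+5=188
…
a_8=1:  p_8=1·6901+3497=10398,  q_8=1·371+188=559
a_9=1:  p_9=1·10398+6901=17299,  q_9=1·559+371=930
→ (17299, 930).  Check: 17299²=299255401, 346·930²=299255400, difference 1.
(x_2, y_2) = (17299·17299 + 346·930·930, 17299·930 + 930·17299) = (598510801, 32176140)
(x_3, y_3) = (17299·598510801 + 346·930·32176140, 17299·32176140 + 930·598510801) = (20707276675699, 1113230090790)
(x_4, y_4) = (17299·20707276675699 + 346·930·1113230090790, 17299·1113230090790 + 930·20707276675699) = (716430357827323201, 38515534648976280)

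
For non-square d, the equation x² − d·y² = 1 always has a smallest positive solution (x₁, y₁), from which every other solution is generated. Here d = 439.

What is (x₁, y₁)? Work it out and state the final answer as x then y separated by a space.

d=439: √d = [20; 1,19,1,40] (ℓ=4, even), read p_3/q_3
k=0  a_k=20  p_k/q_k = 20/1
k=1  a_k=1  p_k/q_k = 21/1
k=2  a_k=19  p_k/q_k = 419/20
k=3  a_k=1  p_k/q_k = 440/21
fundamental: x₁=440, y₁=21  (since 193600 − 439·441 = 1)

440 21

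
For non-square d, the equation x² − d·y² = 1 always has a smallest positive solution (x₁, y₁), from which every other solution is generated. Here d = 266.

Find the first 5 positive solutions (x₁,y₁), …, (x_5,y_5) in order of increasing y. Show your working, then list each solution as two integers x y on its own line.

√266 = [16; 3,4,3,32, …], period ℓ=4 (even) → k=3
k=0  a_k=16  p_k/q_k = 16/1
k=1  a_k=3  p_k/q_k = 49/3
k=2  a_k=4  p_k/q_k = 212/13
k=3  a_k=3  p_k/q_k = 685/42
fundamental: x₁=685, y₁=42  (since 469225 − 266·1764 = 1)
n=2: (685,42)∘(685,42) = (685·685+266·42·42, 685·42+42·685) = (938449,57540)
n=3: (938449,57540)∘(685,42) = (685·938449+266·42·57540, 685·57540+42·938449) = (1285674445,78829758)
n=4: (1285674445,78829758)∘(685,42) = (685·1285674445+266·42·78829758, 685·78829758+42·1285674445) = (1761373051201,107996710920)
n=5: (1761373051201,107996710920)∘(685,42) = (685·1761373051201+266·42·107996710920, 685·107996710920+42·1761373051201) = (2413079794470925,147955415130642)

685 42
938449 57540
1285674445 78829758
1761373051201 107996710920
2413079794470925 147955415130642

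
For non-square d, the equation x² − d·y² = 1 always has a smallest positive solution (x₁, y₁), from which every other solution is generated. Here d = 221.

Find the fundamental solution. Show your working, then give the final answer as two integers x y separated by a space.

1665 112

d=221: √d = [14; 1,6,2,6,1,28] (ℓ=6, even), read p_5/q_5
step 0: (14, 1)  from 14·(1,0) + (0,1)
step 1: (15, 1)  from 1·(14,1) + (1,0)
…
step 3: (223, 15)  from 2·(104,7) + (15,1)
step 4: (1442, 97)  from 6·(223,15) + (104,7)
step 5: (1665, 112)  from 1·(1442,97) + (223,15)
fundamental: x₁=1665, y₁=112  (since 2772225 − 221·12544 = 1)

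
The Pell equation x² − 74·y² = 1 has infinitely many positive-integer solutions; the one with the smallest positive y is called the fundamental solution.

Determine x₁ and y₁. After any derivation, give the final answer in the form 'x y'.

√74 = [8; 1,1,1,1,16, …], period ℓ=5 (odd) → k=9
k=0  a_k=8  p_k/q_k = 8/1
k=1  a_k=1  p_k/q_k = 9/1
k=2  a_k=1  p_k/q_k = 17/2
k=3  a_k=1  p_k/q_k = 26/3
k=4  a_k=1  p_k/q_k = 43/5
k=5  a_k=16  p_k/q_k = 714/83
k=6  a_k=1  p_k/q_k = 757/88
…
k=8  a_k=1  p_k/q_k = 2228/259
k=9  a_k=1  p_k/q_k = 3699/430
→ (3699, 430).  Check: 3699²=13682601, 74·430²=13682600, difference 1.

3699 430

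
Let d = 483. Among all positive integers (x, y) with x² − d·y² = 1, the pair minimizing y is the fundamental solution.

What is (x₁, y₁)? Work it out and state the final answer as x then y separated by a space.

22 1

d=483: √d = [21; 1,42] (ℓ=2, even), read p_1/q_1
i=0: a=21 ⇒ p=21, q=1
i=1: a=1 ⇒ p=22, q=1
→ (22, 1).  Check: 22²=484, 483·1²=483, difference 1.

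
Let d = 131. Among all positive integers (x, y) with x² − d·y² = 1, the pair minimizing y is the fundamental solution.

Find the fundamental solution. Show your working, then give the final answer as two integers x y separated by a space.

[11; 2,4,11,4,2,22] for √131; ℓ=6 ⇒ convergent index 5
step 0: (11, 1)  from 11·(1,0) + (0,1)
…
step 2: (103, 9)  from 4·(23,2) + (11,1)
step 3: (1156, 101)  from 11·(103,9) + (23,2)
step 4: (4727, 413)  from 4·(1156,101) + (103,9)
step 5: (10610, 927)  from 2·(4727,413) + (1156,101)
→ (10610, 927).  Check: 10610²=112572100, 131·927²=112572099, difference 1.

10610 927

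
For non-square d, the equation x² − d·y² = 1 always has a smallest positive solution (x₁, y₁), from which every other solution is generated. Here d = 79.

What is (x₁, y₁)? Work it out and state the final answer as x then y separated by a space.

[8; 1,7,1,16] for √79; ℓ=4 ⇒ convergent index 3
step 0: (8, 1)  from 8·(1,0) + (0,1)
…
step 2: (71, 8)  from 7·(9,1) + (8,1)
step 3: (80, 9)  from 1·(71,8) + (9,1)
(x₁, y₁) = (80, 9);  80² − 79·9² = 1 ✓

80 9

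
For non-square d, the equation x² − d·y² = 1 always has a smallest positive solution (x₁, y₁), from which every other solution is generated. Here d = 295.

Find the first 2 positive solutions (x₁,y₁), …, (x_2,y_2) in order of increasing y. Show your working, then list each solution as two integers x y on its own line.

√295 → a₀=17, period (5,1,2,3,2,6,2,3,2,1,5,34); ℓ=12 even so k=11
a_0=17:  p_0=17·1+0=17,  q_0=17·0+1=1
a_1=5:  p_1=5·17+1=86,  q_1=5·1+0=5
a_2=1:  p_2=1·86+17=103,  q_2=1·5+1=6
…
a_4=3:  p_4=3·292+103=979,  q_4=3·17+6=57
…
a_7=2:  p_7=2·14479+2250=31208,  q_7=2·843+131=1817
…
a_10=1:  p_10=1·247414+108103=355517,  q_10=1·14405+6294=20699
a_11=5:  p_11=5·355517+247414=2024999,  q_11=5·20699+14405=117900
(x₁, y₁) = (2024999, 117900);  2024999² − 295·117900² = 1 ✓
(2024999+117900√295)^2 = 8201241900001 + 477494764200√295

2024999 117900
8201241900001 477494764200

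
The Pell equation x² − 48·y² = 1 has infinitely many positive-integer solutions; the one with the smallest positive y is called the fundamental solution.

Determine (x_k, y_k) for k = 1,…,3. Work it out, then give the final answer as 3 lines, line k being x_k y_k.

7 1
97 14
1351 195

√48 → a₀=6, period (1,12); ℓ=2 even so k=1
k=0  a_k=6  p_k/q_k = 6/1
k=1  a_k=1  p_k/q_k = 7/1
(x₁, y₁) = (7, 1);  7² − 48·1² = 1 ✓
k=2:  x_2 = 7·7+48·1·1 = 97,  y_2 = 7·1+1·7 = 14
k=3:  x_3 = 7·97+48·1·14 = 1351,  y_3 = 7·14+1·97 = 195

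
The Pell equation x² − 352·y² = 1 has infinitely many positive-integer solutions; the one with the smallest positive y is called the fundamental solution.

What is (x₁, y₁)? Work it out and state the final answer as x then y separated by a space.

77617 4137

[18; 1,3,5,9,5,3,1,36] for √352; ℓ=8 ⇒ convergent index 7
k=0  a_k=18  p_k/q_k = 18/1
k=1  a_k=1  p_k/q_k = 19/1
…
k=4  a_k=9  p_k/q_k = 3621/193
k=5  a_k=5  p_k/q_k = 18499/986
k=6  a_k=3  p_k/q_k = 59118/3151
k=7  a_k=1  p_k/q_k = 77617/4137
fundamental: x₁=77617, y₁=4137  (since 6024398689 − 352·17114769 = 1)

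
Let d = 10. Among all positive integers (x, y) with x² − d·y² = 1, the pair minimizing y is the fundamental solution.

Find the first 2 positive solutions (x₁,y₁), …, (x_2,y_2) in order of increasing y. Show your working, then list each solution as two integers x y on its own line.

√10 → a₀=3, period (6); ℓ=1 odd so k=1
k=0  a_k=3  p_k/q_k = 3/1
k=1  a_k=6  p_k/q_k = 19/6
fundamental: x₁=19, y₁=6  (since 361 − 10·36 = 1)
(x_2, y_2) = (19·19 + 10·6·6, 19·6 + 6·19) = (721, 228)

19 6
721 228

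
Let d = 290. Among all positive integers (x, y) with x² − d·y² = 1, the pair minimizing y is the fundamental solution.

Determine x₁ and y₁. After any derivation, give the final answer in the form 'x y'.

√290 = [17; 34, …], period ℓ=1 (odd) → k=1
a_0=17:  p_0=17·1+0=17,  q_0=17·0+1=1
a_1=34:  p_1=34·17+1=579,  q_1=34·1+0=34
→ (579, 34).  Check: 579²=335241, 290·34²=335240, difference 1.

579 34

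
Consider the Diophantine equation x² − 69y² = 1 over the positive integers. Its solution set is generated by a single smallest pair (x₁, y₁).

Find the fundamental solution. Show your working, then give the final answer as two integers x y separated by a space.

d=69: √d = [8; 3,3,1,4,1,3,3,16] (ℓ=8, even), read p_7/q_7
i=0: a=8 ⇒ p=8, q=1
…
i=4: a=4 ⇒ p=515, q=62
i=5: a=1 ⇒ p=623, q=75
i=6: a=3 ⇒ p=2384, q=287
i=7: a=3 ⇒ p=7775, q=936
fundamental: x₁=7775, y₁=936  (since 60450625 − 69·876096 = 1)

7775 936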